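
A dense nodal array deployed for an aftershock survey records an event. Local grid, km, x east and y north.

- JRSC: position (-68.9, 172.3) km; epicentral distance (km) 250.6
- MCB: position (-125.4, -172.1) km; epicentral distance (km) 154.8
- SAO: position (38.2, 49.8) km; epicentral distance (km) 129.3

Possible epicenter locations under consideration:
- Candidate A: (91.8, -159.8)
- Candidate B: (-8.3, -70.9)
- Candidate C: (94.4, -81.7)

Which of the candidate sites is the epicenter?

Candidate B

For each candidate, compare |candidate − station| to the reported distance:
Candidate A: residuals JRSC 118.3, MCB 62.7, SAO 87.0 → max 118.3 km
Candidate B: residuals JRSC 0.0, MCB 0.0, SAO 0.0 → max 0.0 km
Candidate C: residuals JRSC 51.4, MCB 82.9, SAO 13.7 → max 82.9 km
Only Candidate B has all residuals ≈ 0.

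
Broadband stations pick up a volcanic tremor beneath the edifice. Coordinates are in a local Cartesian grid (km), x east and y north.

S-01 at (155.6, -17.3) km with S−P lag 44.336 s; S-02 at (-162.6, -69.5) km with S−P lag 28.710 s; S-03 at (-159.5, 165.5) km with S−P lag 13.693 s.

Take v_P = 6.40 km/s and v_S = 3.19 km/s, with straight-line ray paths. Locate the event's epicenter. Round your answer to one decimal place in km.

-99.9 km east, 102.0 km north

Distance from S−P lag: d = Δt · v_P v_S / (v_P − v_S) = Δt · (6.40·3.19)/(6.40−3.19) ≈ 6.3601·Δt.
So d_S-01 = 281.98, d_S-02 = 182.60, d_S-03 = 87.09 km.
Circle about each station: (x − 155.6)² + (y + 17.3)² = 281.98²; (x + 162.6)² + (y + 69.5)² = 182.60²; (x + 159.5)² + (y − 165.5)² = 87.09².
Subtracting the S-01 equation from the S-02 and S-03 equations removes the quadratic terms:
-636.4 x − 104.4 y = 52928.32
-630.2 x + 365.6 y = 100247.90
Solving the 2×2 system: x ≈ -99.9, y ≈ 102.0 km.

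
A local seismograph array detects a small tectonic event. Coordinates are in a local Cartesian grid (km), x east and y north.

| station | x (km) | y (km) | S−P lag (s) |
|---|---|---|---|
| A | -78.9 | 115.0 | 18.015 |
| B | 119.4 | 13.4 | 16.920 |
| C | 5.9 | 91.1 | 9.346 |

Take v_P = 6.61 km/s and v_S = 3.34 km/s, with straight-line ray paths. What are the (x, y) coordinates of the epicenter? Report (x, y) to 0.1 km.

Distance from S−P lag: d = Δt · v_P v_S / (v_P − v_S) = Δt · (6.61·3.34)/(6.61−3.34) ≈ 6.7515·Δt.
So d_A = 121.63, d_B = 114.24, d_C = 63.10 km.
Circle about each station: (x + 78.9)² + (y − 115.0)² = 121.63²; (x − 119.4)² + (y − 13.4)² = 114.24²; (x − 5.9)² + (y − 91.1)² = 63.10².
Subtracting the A equation from the B and C equations removes the quadratic terms:
396.6 x − 203.2 y = -3271.21
169.6 x − 47.8 y = -303.94
Solving the 2×2 system: x ≈ 6.1, y ≈ 28.0 km.

(6.1, 28.0)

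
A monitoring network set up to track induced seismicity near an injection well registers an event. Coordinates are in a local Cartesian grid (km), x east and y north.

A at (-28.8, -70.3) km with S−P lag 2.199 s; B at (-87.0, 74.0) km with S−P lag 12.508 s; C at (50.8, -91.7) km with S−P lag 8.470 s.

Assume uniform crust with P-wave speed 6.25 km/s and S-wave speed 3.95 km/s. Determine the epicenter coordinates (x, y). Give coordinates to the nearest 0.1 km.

x ≈ -28.2 km, y ≈ -46.7 km

Distance from S−P lag: d = Δt · v_P v_S / (v_P − v_S) = Δt · (6.25·3.95)/(6.25−3.95) ≈ 10.7337·Δt.
So d_A = 23.60, d_B = 134.26, d_C = 90.91 km.
Circle about each station: (x + 28.8)² + (y + 70.3)² = 23.60²; (x + 87.0)² + (y − 74.0)² = 134.26²; (x − 50.8)² + (y + 91.7)² = 90.91².
Subtracting pairs of circle equations eliminates x²+y² and gives linear equations (the radical axes):
-116.4 x + 288.6 y = -10195.32
159.2 x − 42.8 y = -2489.67
Solving the 2×2 system: x ≈ -28.2, y ≈ -46.7 km.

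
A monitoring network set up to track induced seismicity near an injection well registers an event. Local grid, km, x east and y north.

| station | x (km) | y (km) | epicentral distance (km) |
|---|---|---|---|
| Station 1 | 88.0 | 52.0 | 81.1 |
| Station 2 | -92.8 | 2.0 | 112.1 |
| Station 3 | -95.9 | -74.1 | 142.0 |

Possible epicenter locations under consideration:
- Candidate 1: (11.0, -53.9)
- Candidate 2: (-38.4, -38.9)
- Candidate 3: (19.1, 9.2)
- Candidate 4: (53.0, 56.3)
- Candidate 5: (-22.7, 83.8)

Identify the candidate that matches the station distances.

Candidate 3

For each candidate, compare |candidate − station| to the reported distance:
Candidate 1: residuals Station 1 49.8, Station 2 5.8, Station 3 33.2 → max 49.8 km
Candidate 2: residuals Station 1 74.6, Station 2 44.0, Station 3 74.6 → max 74.6 km
Candidate 3: residuals Station 1 0.0, Station 2 0.0, Station 3 0.0 → max 0.0 km
Candidate 4: residuals Station 1 45.8, Station 2 43.5, Station 3 55.9 → max 55.9 km
Candidate 5: residuals Station 1 34.1, Station 2 4.4, Station 3 32.0 → max 34.1 km
Only Candidate 3 has all residuals ≈ 0.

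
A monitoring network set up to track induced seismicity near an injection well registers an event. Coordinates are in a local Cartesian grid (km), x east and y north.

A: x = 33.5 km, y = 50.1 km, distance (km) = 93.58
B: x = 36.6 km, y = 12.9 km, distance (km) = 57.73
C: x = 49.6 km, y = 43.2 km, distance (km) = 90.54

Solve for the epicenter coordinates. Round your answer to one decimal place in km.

Circle about each station: (x − 33.5)² + (y − 50.1)² = 93.58²; (x − 36.6)² + (y − 12.9)² = 57.73²; (x − 49.6)² + (y − 43.2)² = 90.54².
Subtracting the A equation from the B and C equations removes the quadratic terms:
6.2 x − 74.4 y = 3298.17
32.2 x − 13.8 y = 1253.86
Solving the 2×2 system: x ≈ 20.7, y ≈ -42.6 km.

20.7 km east, -42.6 km north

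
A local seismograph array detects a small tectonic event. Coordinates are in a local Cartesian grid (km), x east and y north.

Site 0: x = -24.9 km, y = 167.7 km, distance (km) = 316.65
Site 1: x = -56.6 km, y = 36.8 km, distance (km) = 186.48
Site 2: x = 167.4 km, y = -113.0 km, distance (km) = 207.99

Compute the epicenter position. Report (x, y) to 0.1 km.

-37.5 km east, -148.7 km north

Circle about each station: (x + 24.9)² + (y − 167.7)² = 316.65²; (x + 56.6)² + (y − 36.8)² = 186.48²; (x − 167.4)² + (y + 113.0)² = 207.99².
Subtracting the Site 0 equation from the Site 1 and Site 2 equations removes the quadratic terms:
-63.4 x − 261.8 y = 41306.93
384.6 x − 561.4 y = 69055.84
Solving the 2×2 system: x ≈ -37.5, y ≈ -148.7 km.
Check against Site 0 (with the unrounded x, y): √((x + 24.9)²+(y − 167.7)²) = 316.65 ≈ 316.65 km. ✓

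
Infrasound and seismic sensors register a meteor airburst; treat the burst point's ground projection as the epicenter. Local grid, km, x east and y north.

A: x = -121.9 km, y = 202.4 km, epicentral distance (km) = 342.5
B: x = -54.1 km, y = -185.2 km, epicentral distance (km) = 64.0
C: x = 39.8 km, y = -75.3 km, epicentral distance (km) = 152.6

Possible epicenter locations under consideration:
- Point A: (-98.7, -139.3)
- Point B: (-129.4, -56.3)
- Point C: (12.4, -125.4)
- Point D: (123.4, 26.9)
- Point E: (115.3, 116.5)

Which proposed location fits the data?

Point A

For each candidate, compare |candidate − station| to the reported distance:
Point A: residuals A 0.0, B 0.0, C 0.0 → max 0.0 km
Point B: residuals A 83.7, B 85.3, C 17.7 → max 85.3 km
Point C: residuals A 11.7, B 25.4, C 95.5 → max 95.5 km
Point D: residuals A 40.9, B 212.6, C 20.6 → max 212.6 km
Point E: residuals A 90.2, B 282.0, C 53.5 → max 282.0 km
Only Point A has all residuals ≈ 0.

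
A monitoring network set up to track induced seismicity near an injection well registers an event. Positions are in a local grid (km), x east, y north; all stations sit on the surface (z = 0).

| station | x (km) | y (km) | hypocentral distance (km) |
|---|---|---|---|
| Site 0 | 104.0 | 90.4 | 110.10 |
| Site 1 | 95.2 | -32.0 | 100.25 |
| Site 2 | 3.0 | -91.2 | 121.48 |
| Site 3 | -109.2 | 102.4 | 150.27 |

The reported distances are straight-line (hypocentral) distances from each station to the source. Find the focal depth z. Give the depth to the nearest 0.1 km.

Each station gives a sphere (x−x_i)² + (y−y_i)² + z² = d_i² (stations at z=0).
Subtracting the Site 0 sphere from Site 1 and Site 2: z² cancels, leaving linear equations in x and y:
-17.6 x − 244.8 y = -6829.17
-202.0 x − 363.2 y = -13297.10
Solving: x ≈ 17.994, y ≈ 26.603 km (keep extra digits for the depth step; rounded: 18.0, 26.6).
Then from the Site 0 sphere: z² = 110.10² − (x − 104.0)² − (y − 90.4)² with x = 17.994, y = 26.603, so z ≈ 25.591 ≈ 25.6 km.

25.6 km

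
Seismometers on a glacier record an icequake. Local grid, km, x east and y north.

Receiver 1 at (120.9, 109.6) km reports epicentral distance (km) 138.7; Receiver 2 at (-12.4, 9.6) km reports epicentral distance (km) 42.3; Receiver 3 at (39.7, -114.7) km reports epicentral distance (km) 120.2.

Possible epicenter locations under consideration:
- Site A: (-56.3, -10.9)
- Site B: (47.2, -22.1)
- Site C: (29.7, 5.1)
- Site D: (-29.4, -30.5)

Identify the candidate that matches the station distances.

Site C

For each candidate, compare |candidate − station| to the reported distance:
Site A: residuals Receiver 1 75.6, Receiver 2 6.2, Receiver 3 21.2 → max 75.6 km
Site B: residuals Receiver 1 12.2, Receiver 2 25.2, Receiver 3 27.3 → max 27.3 km
Site C: residuals Receiver 1 0.0, Receiver 2 0.0, Receiver 3 0.0 → max 0.0 km
Site D: residuals Receiver 1 66.8, Receiver 2 1.3, Receiver 3 11.3 → max 66.8 km
Only Site C has all residuals ≈ 0.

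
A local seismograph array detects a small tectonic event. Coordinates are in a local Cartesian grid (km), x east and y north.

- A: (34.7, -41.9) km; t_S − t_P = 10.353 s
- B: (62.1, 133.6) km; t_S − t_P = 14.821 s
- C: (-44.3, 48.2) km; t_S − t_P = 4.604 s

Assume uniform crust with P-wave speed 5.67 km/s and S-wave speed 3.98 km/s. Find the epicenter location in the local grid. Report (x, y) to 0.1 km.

Distance from S−P lag: d = Δt · v_P v_S / (v_P − v_S) = Δt · (5.67·3.98)/(5.67−3.98) ≈ 13.3530·Δt.
So d_A = 138.24, d_B = 197.91, d_C = 61.48 km.
Circle about each station: (x − 34.7)² + (y + 41.9)² = 138.24²; (x − 62.1)² + (y − 133.6)² = 197.91²; (x + 44.3)² + (y − 48.2)² = 61.48².
Subtracting the A equation from the B and C equations removes the quadratic terms:
54.8 x + 351.0 y = -1312.40
-158.0 x + 180.2 y = 16656.54
Solving the 2×2 system: x ≈ -93.1, y ≈ 10.8 km.
Check against A (with the unrounded x, y): √((x − 34.7)²+(y + 41.9)²) = 138.24 ≈ 138.24 km. ✓

-93.1 km east, 10.8 km north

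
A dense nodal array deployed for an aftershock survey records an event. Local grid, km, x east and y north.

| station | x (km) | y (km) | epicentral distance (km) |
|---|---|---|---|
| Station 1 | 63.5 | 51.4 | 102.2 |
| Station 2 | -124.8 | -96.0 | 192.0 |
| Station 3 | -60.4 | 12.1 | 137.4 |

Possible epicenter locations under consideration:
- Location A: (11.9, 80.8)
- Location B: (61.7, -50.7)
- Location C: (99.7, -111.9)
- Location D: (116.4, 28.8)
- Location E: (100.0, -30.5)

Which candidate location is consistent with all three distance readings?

Location B

For each candidate, compare |candidate − station| to the reported distance:
Location A: residuals Station 1 42.8, Station 2 31.5, Station 3 37.7 → max 42.8 km
Location B: residuals Station 1 0.1, Station 2 0.1, Station 3 0.1 → max 0.1 km
Location C: residuals Station 1 65.1, Station 2 33.1, Station 3 65.1 → max 65.1 km
Location D: residuals Station 1 44.7, Station 2 79.6, Station 3 40.2 → max 79.6 km
Location E: residuals Station 1 12.5, Station 2 42.1, Station 3 28.6 → max 42.1 km
Only Location B has all residuals ≈ 0.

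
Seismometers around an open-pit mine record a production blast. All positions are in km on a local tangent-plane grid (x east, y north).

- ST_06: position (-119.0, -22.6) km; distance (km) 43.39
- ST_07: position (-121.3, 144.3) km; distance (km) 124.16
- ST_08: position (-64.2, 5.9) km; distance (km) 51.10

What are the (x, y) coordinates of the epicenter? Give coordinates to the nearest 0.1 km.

-113.2 km east, 20.4 km north

Circle about each station: (x + 119.0)² + (y + 22.6)² = 43.39²; (x + 121.3)² + (y − 144.3)² = 124.16²; (x + 64.2)² + (y − 5.9)² = 51.10².
Subtracting pairs of circle equations eliminates x²+y² and gives linear equations (the radical axes):
-4.6 x + 333.8 y = 7331.41
109.6 x + 57.0 y = -11243.83
Solving the 2×2 system: x ≈ -113.2, y ≈ 20.4 km.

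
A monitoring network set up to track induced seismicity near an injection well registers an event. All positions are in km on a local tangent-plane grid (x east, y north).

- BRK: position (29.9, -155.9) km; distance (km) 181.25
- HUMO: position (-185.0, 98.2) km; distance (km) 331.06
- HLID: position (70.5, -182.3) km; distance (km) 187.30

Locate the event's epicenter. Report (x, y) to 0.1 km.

Circle about each station: (x − 29.9)² + (y + 155.9)² = 181.25²; (x + 185.0)² + (y − 98.2)² = 331.06²; (x − 70.5)² + (y + 182.3)² = 187.30².
Subtracting the BRK equation from the HUMO and HLID equations removes the quadratic terms:
-429.8 x + 508.2 y = -58079.74
81.2 x − 52.8 y = 10774.99
Solving the 2×2 system: x ≈ 129.7, y ≈ -4.6 km.

(129.7, -4.6)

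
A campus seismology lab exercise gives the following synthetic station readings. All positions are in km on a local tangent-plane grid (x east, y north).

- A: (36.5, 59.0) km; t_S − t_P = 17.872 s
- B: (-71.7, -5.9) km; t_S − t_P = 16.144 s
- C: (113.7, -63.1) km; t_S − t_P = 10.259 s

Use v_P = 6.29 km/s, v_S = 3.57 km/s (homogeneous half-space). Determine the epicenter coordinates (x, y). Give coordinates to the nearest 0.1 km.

32.9 km east, -88.5 km north

Distance from S−P lag: d = Δt · v_P v_S / (v_P − v_S) = Δt · (6.29·3.57)/(6.29−3.57) ≈ 8.2556·Δt.
So d_A = 147.54, d_B = 133.28, d_C = 84.69 km.
Circle about each station: (x − 36.5)² + (y − 59.0)² = 147.54²; (x + 71.7)² + (y + 5.9)² = 133.28²; (x − 113.7)² + (y + 63.1)² = 84.69².
Subtracting the A equation from the B and C equations removes the quadratic terms:
-216.4 x − 129.8 y = 4366.94
154.4 x − 244.2 y = 26691.71
Solving the 2×2 system: x ≈ 32.9, y ≈ -88.5 km.
Check against A (with the unrounded x, y): √((x − 36.5)²+(y − 59.0)²) = 147.54 ≈ 147.54 km. ✓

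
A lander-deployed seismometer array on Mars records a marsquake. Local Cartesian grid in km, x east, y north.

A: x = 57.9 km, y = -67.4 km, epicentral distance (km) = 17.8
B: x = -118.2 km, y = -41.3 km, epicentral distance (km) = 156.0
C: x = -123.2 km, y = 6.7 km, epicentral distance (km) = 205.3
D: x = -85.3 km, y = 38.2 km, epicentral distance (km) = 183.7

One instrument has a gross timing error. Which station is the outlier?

Solve using three stations at a time. Using A, C, D (subtract circle equations pairwise → linear system) gives (x, y) ≈ (72.2, -56.4).
Distances from that point to each station vs reported:
  A: calculated 18.0 vs reported 17.8 → residual 0.2 km
  B: calculated 191.0 vs reported 156.0 → residual 35.0 km
  C: calculated 205.3 vs reported 205.3 → residual 0.0 km
  D: calculated 183.7 vs reported 183.7 → residual 0.0 km
A, C, D are mutually consistent (residuals ≈ 0); B is off by 35.0 km.

B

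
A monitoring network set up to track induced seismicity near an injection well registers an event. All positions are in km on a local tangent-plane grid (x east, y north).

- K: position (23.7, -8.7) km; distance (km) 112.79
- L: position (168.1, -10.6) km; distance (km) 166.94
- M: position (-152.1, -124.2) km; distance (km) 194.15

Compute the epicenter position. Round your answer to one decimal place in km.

Circle about each station: (x − 23.7)² + (y + 8.7)² = 112.79²; (x − 168.1)² + (y + 10.6)² = 166.94²; (x + 152.1)² + (y + 124.2)² = 194.15².
Subtracting the K equation from the L and M equations removes the quadratic terms:
288.8 x − 3.8 y = 12585.21
-351.6 x − 231.0 y = 12950.03
Solving the 2×2 system: x ≈ 42.0, y ≈ -120.0 km.

42.0 km east, -120.0 km north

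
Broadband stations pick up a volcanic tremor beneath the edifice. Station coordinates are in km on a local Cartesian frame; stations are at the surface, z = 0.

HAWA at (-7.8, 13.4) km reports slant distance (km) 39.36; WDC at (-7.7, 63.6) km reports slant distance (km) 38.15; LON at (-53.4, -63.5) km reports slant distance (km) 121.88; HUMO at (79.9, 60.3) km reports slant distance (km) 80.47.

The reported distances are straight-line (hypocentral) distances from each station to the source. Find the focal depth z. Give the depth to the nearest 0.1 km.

Each station gives a sphere (x−x_i)² + (y−y_i)² + z² = d_i² (stations at z=0).
Subtracting the HAWA sphere from WDC and LON: z² cancels, leaving linear equations in x and y:
0.2 x + 100.4 y = 3957.64
-91.2 x − 153.8 y = -6662.11
Solving: x ≈ 6.596, y ≈ 39.406 km (keep extra digits for the depth step; rounded: 6.6, 39.4).
Then from the HAWA sphere: z² = 39.36² − (x + 7.8)² − (y − 13.4)² with x = 6.596, y = 39.406, so z ≈ 25.800 ≈ 25.8 km.

depth ≈ 25.8 km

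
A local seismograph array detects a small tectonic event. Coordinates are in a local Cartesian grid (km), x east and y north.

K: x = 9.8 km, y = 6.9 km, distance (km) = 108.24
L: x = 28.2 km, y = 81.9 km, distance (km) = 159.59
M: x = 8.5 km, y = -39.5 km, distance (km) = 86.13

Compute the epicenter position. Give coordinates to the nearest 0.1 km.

x ≈ 90.8 km, y ≈ -64.9 km

Circle about each station: (x − 9.8)² + (y − 6.9)² = 108.24²; (x − 28.2)² + (y − 81.9)² = 159.59²; (x − 8.5)² + (y + 39.5)² = 86.13².
Subtracting the K equation from the L and M equations removes the quadratic terms:
36.8 x + 150.0 y = -6393.87
-2.6 x − 92.8 y = 5786.37
Solving the 2×2 system: x ≈ 90.8, y ≈ -64.9 km.
Check against K (with the unrounded x, y): √((x − 9.8)²+(y − 6.9)²) = 108.22 ≈ 108.24 km. ✓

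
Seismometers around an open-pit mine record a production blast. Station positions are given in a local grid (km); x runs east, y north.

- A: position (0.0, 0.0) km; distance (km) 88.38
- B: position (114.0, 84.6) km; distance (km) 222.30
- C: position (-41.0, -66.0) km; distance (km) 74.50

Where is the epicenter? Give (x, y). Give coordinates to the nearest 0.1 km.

x ≈ -88.0 km, y ≈ -8.2 km

Circle about each station: x² + y² = 88.38²; (x − 114.0)² + (y − 84.6)² = 222.30²; (x + 41.0)² + (y + 66.0)² = 74.50².
Subtracting the A equation from the B and C equations removes the quadratic terms:
228.0 x + 169.2 y = -21453.11
-82.0 x − 132.0 y = 8297.77
Solving the 2×2 system: x ≈ -88.0, y ≈ -8.2 km.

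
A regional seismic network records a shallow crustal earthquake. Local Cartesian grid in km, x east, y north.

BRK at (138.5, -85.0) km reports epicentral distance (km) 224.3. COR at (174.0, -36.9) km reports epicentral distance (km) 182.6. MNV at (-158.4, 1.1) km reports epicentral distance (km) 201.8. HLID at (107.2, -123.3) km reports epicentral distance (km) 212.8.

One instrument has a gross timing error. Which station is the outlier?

BRK

Solve using three stations at a time. Using COR, MNV, HLID (subtract circle equations pairwise → linear system) gives (x, y) ≈ (29.5, 74.9).
Distances from that point to each station vs reported:
  BRK: calculated 193.5 vs reported 224.3 → residual 30.8 km
  COR: calculated 182.7 vs reported 182.6 → residual 0.1 km
  MNV: calculated 201.9 vs reported 201.8 → residual 0.1 km
  HLID: calculated 212.9 vs reported 212.8 → residual 0.1 km
COR, MNV, HLID are mutually consistent (residuals ≈ 0); BRK is off by 30.8 km.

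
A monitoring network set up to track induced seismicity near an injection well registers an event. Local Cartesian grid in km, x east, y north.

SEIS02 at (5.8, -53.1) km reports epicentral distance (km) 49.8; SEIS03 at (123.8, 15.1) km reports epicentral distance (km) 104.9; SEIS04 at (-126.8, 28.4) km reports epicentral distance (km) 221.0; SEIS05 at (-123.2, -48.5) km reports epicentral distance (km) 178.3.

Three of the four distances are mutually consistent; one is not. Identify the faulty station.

SEIS04

Solve using three stations at a time. Using SEIS02, SEIS03, SEIS05 (subtract circle equations pairwise → linear system) gives (x, y) ≈ (54.5, -63.6).
Distances from that point to each station vs reported:
  SEIS02: calculated 49.8 vs reported 49.8 → residual 0.0 km
  SEIS03: calculated 104.9 vs reported 104.9 → residual 0.0 km
  SEIS04: calculated 203.3 vs reported 221.0 → residual 17.7 km
  SEIS05: calculated 178.3 vs reported 178.3 → residual 0.0 km
SEIS02, SEIS03, SEIS05 are mutually consistent (residuals ≈ 0); SEIS04 is off by 17.7 km.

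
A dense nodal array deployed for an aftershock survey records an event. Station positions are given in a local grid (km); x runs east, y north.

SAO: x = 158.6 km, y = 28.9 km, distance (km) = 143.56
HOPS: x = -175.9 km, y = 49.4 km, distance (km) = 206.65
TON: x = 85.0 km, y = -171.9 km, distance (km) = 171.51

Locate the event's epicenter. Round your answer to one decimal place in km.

21.2 km east, -12.7 km north

Circle about each station: (x − 158.6)² + (y − 28.9)² = 143.56²; (x + 175.9)² + (y − 49.4)² = 206.65²; (x − 85.0)² + (y + 171.9)² = 171.51².
Subtracting the SAO equation from the HOPS and TON equations removes the quadratic terms:
-669.0 x + 41.0 y = -14702.75
-147.2 x − 401.6 y = 1979.23
Solving the 2×2 system: x ≈ 21.2, y ≈ -12.7 km.
Check against SAO (with the unrounded x, y): √((x − 158.6)²+(y − 28.9)²) = 143.56 ≈ 143.56 km. ✓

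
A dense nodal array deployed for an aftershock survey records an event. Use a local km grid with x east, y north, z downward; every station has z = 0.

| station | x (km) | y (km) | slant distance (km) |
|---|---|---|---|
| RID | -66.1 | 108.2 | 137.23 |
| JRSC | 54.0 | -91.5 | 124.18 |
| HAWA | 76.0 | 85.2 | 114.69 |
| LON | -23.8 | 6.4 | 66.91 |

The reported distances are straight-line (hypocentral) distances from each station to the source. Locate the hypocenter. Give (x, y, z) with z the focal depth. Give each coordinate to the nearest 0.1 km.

Each station gives a sphere (x−x_i)² + (y−y_i)² + z² = d_i² (stations at z=0).
Subtracting the RID sphere from JRSC and HAWA: z² cancels, leaving linear equations in x and y:
240.2 x − 399.4 y = -1376.80
284.2 x − 46.0 y = 2636.87
Solving: x ≈ 10.897, y ≈ 10.001 km (keep extra digits for the depth step; rounded: 10.9, 10.0).
Then from the RID sphere: z² = 137.23² − (x + 66.1)² − (y − 108.2)² with x = 10.897, y = 10.001, so z ≈ 57.101 ≈ 57.1 km.
Check against LON (with the unrounded solution): distance 66.91 ≈ 66.91 km. ✓

x ≈ 10.9 km, y ≈ 10.0 km, depth ≈ 57.1 km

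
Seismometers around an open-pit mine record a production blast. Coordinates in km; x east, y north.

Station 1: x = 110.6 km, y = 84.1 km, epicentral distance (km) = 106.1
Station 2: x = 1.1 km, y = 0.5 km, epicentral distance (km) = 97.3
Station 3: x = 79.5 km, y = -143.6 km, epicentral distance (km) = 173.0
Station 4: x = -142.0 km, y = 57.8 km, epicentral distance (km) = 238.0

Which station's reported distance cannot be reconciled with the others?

Station 1

Solve using three stations at a time. Using Station 2, Station 3, Station 4 (subtract circle equations pairwise → linear system) gives (x, y) ≈ (94.2, 28.8).
Distances from that point to each station vs reported:
  Station 1: calculated 57.7 vs reported 106.1 → residual 48.4 km
  Station 2: calculated 97.4 vs reported 97.3 → residual 0.1 km
  Station 3: calculated 173.0 vs reported 173.0 → residual 0.0 km
  Station 4: calculated 238.0 vs reported 238.0 → residual 0.0 km
Station 2, Station 3, Station 4 are mutually consistent (residuals ≈ 0); Station 1 is off by 48.4 km.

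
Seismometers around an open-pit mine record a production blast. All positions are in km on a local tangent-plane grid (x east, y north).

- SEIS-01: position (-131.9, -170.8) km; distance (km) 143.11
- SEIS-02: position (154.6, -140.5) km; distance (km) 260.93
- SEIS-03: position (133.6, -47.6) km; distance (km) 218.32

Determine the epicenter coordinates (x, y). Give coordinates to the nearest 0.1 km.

-84.4 km east, -35.8 km north

Circle about each station: (x + 131.9)² + (y + 170.8)² = 143.11²; (x − 154.6)² + (y + 140.5)² = 260.93²; (x − 133.6)² + (y + 47.6)² = 218.32².
Subtracting the SEIS-01 equation from the SEIS-02 and SEIS-03 equations removes the quadratic terms:
573.0 x + 60.6 y = -50532.83
531.0 x + 246.4 y = -53638.68
Solving the 2×2 system: x ≈ -84.4, y ≈ -35.8 km.
Check against SEIS-01 (with the unrounded x, y): √((x + 131.9)²+(y + 170.8)²) = 143.12 ≈ 143.11 km. ✓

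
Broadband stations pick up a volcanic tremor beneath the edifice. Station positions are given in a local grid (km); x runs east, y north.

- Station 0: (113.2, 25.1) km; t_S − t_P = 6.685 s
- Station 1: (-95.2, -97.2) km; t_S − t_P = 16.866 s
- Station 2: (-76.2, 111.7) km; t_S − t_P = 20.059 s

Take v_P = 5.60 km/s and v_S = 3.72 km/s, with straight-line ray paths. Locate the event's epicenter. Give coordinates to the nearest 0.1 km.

Distance from S−P lag: d = Δt · v_P v_S / (v_P − v_S) = Δt · (5.60·3.72)/(5.60−3.72) ≈ 11.0809·Δt.
So d_Station 0 = 74.08, d_Station 1 = 186.89, d_Station 2 = 222.27 km.
Circle about each station: (x − 113.2)² + (y − 25.1)² = 74.08²; (x + 95.2)² + (y + 97.2)² = 186.89²; (x + 76.2)² + (y − 111.7)² = 222.27².
Subtracting pairs of circle equations eliminates x²+y² and gives linear equations (the radical axes):
-416.8 x − 244.6 y = -24373.40
-378.8 x + 173.2 y = -39077.03
Solving the 2×2 system: x ≈ 83.6, y ≈ -42.8 km.

83.6 km east, -42.8 km north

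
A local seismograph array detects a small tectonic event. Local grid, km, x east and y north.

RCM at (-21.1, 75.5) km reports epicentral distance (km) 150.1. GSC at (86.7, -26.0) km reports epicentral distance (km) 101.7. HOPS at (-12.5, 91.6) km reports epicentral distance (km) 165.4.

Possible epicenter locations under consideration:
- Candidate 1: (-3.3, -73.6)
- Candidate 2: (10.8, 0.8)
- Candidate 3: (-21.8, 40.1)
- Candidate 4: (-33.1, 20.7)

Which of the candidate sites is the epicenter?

For each candidate, compare |candidate − station| to the reported distance:
Candidate 1: residuals RCM 0.1, GSC 0.1, HOPS 0.1 → max 0.1 km
Candidate 2: residuals RCM 68.9, GSC 21.2, HOPS 71.7 → max 71.7 km
Candidate 3: residuals RCM 114.7, GSC 25.3, HOPS 113.1 → max 114.7 km
Candidate 4: residuals RCM 94.0, GSC 26.9, HOPS 91.6 → max 94.0 km
Only Candidate 1 has all residuals ≈ 0.

Candidate 1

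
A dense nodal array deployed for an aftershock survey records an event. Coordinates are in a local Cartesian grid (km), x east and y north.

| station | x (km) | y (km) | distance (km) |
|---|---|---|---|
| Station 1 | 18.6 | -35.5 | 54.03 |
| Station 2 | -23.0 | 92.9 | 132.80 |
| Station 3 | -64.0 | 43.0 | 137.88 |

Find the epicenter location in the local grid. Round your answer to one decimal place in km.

Circle about each station: (x − 18.6)² + (y + 35.5)² = 54.03²; (x + 23.0)² + (y − 92.9)² = 132.80²; (x + 64.0)² + (y − 43.0)² = 137.88².
Subtracting the Station 1 equation from the Station 2 and Station 3 equations removes the quadratic terms:
-83.2 x + 256.8 y = -7163.40
-165.2 x + 157.0 y = -11752.86
Solving the 2×2 system: x ≈ 64.5, y ≈ -7.0 km.

(64.5, -7.0)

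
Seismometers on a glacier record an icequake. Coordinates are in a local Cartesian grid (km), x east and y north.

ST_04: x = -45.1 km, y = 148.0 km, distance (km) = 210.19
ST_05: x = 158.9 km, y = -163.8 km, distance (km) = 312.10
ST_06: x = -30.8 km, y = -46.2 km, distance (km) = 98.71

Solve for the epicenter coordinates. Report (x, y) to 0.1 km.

(-129.5, -44.5)

Circle about each station: (x + 45.1)² + (y − 148.0)² = 210.19²; (x − 158.9)² + (y + 163.8)² = 312.10²; (x + 30.8)² + (y + 46.2)² = 98.71².
Subtracting the ST_04 equation from the ST_05 and ST_06 equations removes the quadratic terms:
408.0 x − 623.6 y = -25084.93
28.6 x − 388.4 y = 13581.24
Solving the 2×2 system: x ≈ -129.5, y ≈ -44.5 km.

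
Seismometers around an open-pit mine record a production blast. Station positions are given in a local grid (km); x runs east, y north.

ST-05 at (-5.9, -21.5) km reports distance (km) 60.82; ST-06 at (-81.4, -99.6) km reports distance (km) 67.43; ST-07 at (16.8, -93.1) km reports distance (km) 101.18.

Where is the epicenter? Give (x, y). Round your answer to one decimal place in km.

x ≈ -65.4 km, y ≈ -34.1 km

Circle about each station: (x + 5.9)² + (y + 21.5)² = 60.82²; (x + 81.4)² + (y + 99.6)² = 67.43²; (x − 16.8)² + (y + 93.1)² = 101.18².
Subtracting the ST-05 equation from the ST-06 and ST-07 equations removes the quadratic terms:
-151.0 x − 156.2 y = 15201.33
45.4 x − 143.2 y = 1914.47
Solving the 2×2 system: x ≈ -65.4, y ≈ -34.1 km.
Check against ST-05 (with the unrounded x, y): √((x + 5.9)²+(y + 21.5)²) = 60.81 ≈ 60.82 km. ✓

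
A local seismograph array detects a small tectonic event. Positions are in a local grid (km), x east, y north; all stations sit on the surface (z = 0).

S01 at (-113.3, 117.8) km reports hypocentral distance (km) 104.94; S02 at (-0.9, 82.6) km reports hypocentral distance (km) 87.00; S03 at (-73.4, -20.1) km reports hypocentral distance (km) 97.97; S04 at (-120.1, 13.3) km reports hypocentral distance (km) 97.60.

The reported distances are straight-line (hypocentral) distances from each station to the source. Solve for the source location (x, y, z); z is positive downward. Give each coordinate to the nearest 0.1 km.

(-56.1, 54.5, 61.1)

Each station gives a sphere (x−x_i)² + (y−y_i)² + z² = d_i² (stations at z=0).
Subtracting the S01 sphere from S02 and S03: z² cancels, leaving linear equations in x and y:
224.8 x − 70.4 y = -16446.76
79.8 x − 275.8 y = -19507.88
Solving: x ≈ -56.094, y ≈ 54.502 km (keep extra digits for the depth step; rounded: -56.1, 54.5).
Then from the S01 sphere: z² = 104.94² − (x + 113.3)² − (y − 117.8)² with x = -56.094, y = 54.502, so z ≈ 61.100 ≈ 61.1 km.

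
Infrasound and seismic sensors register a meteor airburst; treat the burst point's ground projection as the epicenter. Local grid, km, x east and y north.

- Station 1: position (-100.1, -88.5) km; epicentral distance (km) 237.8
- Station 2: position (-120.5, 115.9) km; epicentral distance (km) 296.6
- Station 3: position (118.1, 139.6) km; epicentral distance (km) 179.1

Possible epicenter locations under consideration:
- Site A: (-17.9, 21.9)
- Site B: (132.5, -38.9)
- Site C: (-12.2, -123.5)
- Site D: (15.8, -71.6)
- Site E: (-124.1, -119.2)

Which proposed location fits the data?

Site B

For each candidate, compare |candidate − station| to the reported distance:
Site A: residuals Station 1 100.2, Station 2 157.4, Station 3 0.8 → max 157.4 km
Site B: residuals Station 1 0.0, Station 2 0.0, Station 3 0.0 → max 0.0 km
Site C: residuals Station 1 143.2, Station 2 33.8, Station 3 114.5 → max 143.2 km
Site D: residuals Station 1 120.7, Station 2 64.8, Station 3 55.6 → max 120.7 km
Site E: residuals Station 1 198.8, Station 2 61.5, Station 3 175.4 → max 198.8 km
Only Site B has all residuals ≈ 0.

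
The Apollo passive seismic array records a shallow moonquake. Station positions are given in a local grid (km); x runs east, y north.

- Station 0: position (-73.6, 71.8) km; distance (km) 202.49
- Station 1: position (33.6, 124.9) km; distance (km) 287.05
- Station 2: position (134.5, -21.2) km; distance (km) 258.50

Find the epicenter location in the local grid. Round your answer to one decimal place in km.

(-100.5, -128.9)

Circle about each station: (x + 73.6)² + (y − 71.8)² = 202.49²; (x − 33.6)² + (y − 124.9)² = 287.05²; (x − 134.5)² + (y + 21.2)² = 258.50².
Subtracting pairs of circle equations eliminates x²+y² and gives linear equations (the radical axes):
214.4 x + 106.2 y = -35238.73
416.2 x − 186.0 y = -17852.56
Solving the 2×2 system: x ≈ -100.5, y ≈ -128.9 km.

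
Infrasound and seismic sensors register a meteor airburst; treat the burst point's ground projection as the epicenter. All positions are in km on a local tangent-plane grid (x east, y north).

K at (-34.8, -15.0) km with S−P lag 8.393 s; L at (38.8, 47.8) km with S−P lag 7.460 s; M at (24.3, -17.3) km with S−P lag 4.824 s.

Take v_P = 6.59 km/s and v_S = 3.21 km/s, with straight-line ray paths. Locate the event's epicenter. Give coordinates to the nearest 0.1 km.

Distance from S−P lag: d = Δt · v_P v_S / (v_P − v_S) = Δt · (6.59·3.21)/(6.59−3.21) ≈ 6.2586·Δt.
So d_K = 52.53, d_L = 46.69, d_M = 30.19 km.
Circle about each station: (x + 34.8)² + (y + 15.0)² = 52.53²; (x − 38.8)² + (y − 47.8)² = 46.69²; (x − 24.3)² + (y + 17.3)² = 30.19².
Subtracting the K equation from the L and M equations removes the quadratic terms:
147.2 x + 125.6 y = 2933.68
118.2 x − 4.6 y = 1301.70
Solving the 2×2 system: x ≈ 11.4, y ≈ 10.0 km.

(11.4, 10.0)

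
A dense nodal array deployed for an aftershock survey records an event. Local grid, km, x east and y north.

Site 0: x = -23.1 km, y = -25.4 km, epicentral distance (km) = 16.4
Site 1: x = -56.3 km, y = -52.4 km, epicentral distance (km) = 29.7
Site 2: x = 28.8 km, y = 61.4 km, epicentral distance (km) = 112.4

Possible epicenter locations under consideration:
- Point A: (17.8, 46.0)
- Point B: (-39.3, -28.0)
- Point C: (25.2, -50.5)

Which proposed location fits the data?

For each candidate, compare |candidate − station| to the reported distance:
Point A: residuals Site 0 65.9, Site 1 93.5, Site 2 93.5 → max 93.5 km
Point B: residuals Site 0 0.0, Site 1 0.0, Site 2 0.0 → max 0.0 km
Point C: residuals Site 0 38.0, Site 1 51.8, Site 2 0.4 → max 51.8 km
Only Point B has all residuals ≈ 0.

Point B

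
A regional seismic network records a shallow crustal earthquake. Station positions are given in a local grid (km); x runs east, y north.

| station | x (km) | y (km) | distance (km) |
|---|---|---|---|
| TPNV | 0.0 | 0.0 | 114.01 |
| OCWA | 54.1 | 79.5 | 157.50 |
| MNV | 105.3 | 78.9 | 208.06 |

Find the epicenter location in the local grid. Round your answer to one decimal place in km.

x ≈ -101.1 km, y ≈ 52.7 km

Circle about each station: x² + y² = 114.01²; (x − 54.1)² + (y − 79.5)² = 157.50²; (x − 105.3)² + (y − 78.9)² = 208.06².
Subtracting pairs of circle equations eliminates x²+y² and gives linear equations (the radical axes):
108.2 x + 159.0 y = -2560.91
210.6 x + 157.8 y = -12977.38
Solving the 2×2 system: x ≈ -101.1, y ≈ 52.7 km.
Check against TPNV (with the unrounded x, y): √(x²+y²) = 114.01 ≈ 114.01 km. ✓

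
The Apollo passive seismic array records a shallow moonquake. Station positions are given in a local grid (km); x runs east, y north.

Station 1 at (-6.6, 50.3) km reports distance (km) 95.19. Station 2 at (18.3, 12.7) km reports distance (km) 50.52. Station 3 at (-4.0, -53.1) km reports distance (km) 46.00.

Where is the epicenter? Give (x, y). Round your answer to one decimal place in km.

Circle about each station: (x + 6.6)² + (y − 50.3)² = 95.19²; (x − 18.3)² + (y − 12.7)² = 50.52²; (x + 4.0)² + (y + 53.1)² = 46.00².
Subtracting the Station 1 equation from the Station 2 and Station 3 equations removes the quadratic terms:
49.8 x − 75.2 y = 4431.40
5.2 x − 206.8 y = 7207.10
Solving the 2×2 system: x ≈ 37.8, y ≈ -33.9 km.

x ≈ 37.8 km, y ≈ -33.9 km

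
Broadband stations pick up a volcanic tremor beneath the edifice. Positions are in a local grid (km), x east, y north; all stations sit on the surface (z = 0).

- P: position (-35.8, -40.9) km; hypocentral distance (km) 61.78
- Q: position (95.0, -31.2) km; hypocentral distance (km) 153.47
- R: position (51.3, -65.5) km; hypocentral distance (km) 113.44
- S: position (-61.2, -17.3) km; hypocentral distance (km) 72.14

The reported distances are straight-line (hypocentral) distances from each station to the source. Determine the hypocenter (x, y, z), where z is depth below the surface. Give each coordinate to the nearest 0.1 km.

x ≈ -44.5 km, y ≈ -54.2 km, depth ≈ 59.7 km

Each station gives a sphere (x−x_i)² + (y−y_i)² + z² = d_i² (stations at z=0).
Subtracting the P sphere from Q and R: z² cancels, leaving linear equations in x and y:
261.6 x + 19.4 y = -12692.28
174.2 x − 49.2 y = -5084.38
Solving: x ≈ -44.498, y ≈ -54.210 km (keep extra digits for the depth step; rounded: -44.5, -54.2).
Then from the P sphere: z² = 61.78² − (x + 35.8)² − (y + 40.9)² with x = -44.498, y = -54.210, so z ≈ 59.699 ≈ 59.7 km.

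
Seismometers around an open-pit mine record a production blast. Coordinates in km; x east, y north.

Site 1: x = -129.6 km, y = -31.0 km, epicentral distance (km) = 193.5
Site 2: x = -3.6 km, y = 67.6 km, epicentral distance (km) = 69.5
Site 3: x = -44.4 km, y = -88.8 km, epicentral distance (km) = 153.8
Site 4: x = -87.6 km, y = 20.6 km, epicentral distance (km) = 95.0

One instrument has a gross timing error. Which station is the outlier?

Solve using three stations at a time. Using Site 1, Site 2, Site 3 (subtract circle equations pairwise → linear system) gives (x, y) ≈ (54.3, 29.1).
Distances from that point to each station vs reported:
  Site 1: calculated 193.5 vs reported 193.5 → residual 0.0 km
  Site 2: calculated 69.5 vs reported 69.5 → residual 0.0 km
  Site 3: calculated 153.8 vs reported 153.8 → residual 0.0 km
  Site 4: calculated 142.2 vs reported 95.0 → residual 47.2 km
Site 1, Site 2, Site 3 are mutually consistent (residuals ≈ 0); Site 4 is off by 47.2 km.

Site 4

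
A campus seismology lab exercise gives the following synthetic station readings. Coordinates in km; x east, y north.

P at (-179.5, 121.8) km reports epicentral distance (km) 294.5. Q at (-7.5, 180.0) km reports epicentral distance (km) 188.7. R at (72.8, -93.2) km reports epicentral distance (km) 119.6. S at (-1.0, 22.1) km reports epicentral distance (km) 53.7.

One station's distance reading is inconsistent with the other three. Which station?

S

Solve using three stations at a time. Using P, Q, R (subtract circle equations pairwise → linear system) gives (x, y) ≈ (98.2, 23.7).
Distances from that point to each station vs reported:
  P: calculated 294.5 vs reported 294.5 → residual 0.0 km
  Q: calculated 188.7 vs reported 188.7 → residual 0.0 km
  R: calculated 119.6 vs reported 119.6 → residual 0.0 km
  S: calculated 99.2 vs reported 53.7 → residual 45.5 km
P, Q, R are mutually consistent (residuals ≈ 0); S is off by 45.5 km.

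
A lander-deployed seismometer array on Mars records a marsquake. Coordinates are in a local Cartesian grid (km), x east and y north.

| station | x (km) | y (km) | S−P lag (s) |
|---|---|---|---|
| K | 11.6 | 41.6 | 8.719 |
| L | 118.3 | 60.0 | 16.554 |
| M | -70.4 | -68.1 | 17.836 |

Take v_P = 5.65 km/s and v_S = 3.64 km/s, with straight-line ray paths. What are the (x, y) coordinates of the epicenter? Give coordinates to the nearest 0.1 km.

Distance from S−P lag: d = Δt · v_P v_S / (v_P − v_S) = Δt · (5.65·3.64)/(5.65−3.64) ≈ 10.2318·Δt.
So d_K = 89.21, d_L = 169.38, d_M = 182.50 km.
Circle about each station: (x − 11.6)² + (y − 41.6)² = 89.21²; (x − 118.3)² + (y − 60.0)² = 169.38²; (x + 70.4)² + (y + 68.1)² = 182.50².
Subtracting the K equation from the L and M equations removes the quadratic terms:
213.4 x + 36.8 y = -5001.39
-164.0 x − 219.4 y = -17619.18
Solving the 2×2 system: x ≈ -42.8, y ≈ 112.3 km.
Check against K (with the unrounded x, y): √((x − 11.6)²+(y − 41.6)²) = 89.21 ≈ 89.21 km. ✓

(-42.8, 112.3)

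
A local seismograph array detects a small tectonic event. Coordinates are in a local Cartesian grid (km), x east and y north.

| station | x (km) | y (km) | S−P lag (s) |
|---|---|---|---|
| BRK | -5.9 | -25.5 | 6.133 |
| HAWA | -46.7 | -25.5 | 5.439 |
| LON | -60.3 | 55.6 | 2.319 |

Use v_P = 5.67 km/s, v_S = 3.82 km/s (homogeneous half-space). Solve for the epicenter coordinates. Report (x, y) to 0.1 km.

Distance from S−P lag: d = Δt · v_P v_S / (v_P − v_S) = Δt · (5.67·3.82)/(5.67−3.82) ≈ 11.7078·Δt.
So d_BRK = 71.80, d_HAWA = 63.68, d_LON = 27.15 km.
Circle about each station: (x + 5.9)² + (y + 25.5)² = 71.80²; (x + 46.7)² + (y + 25.5)² = 63.68²; (x + 60.3)² + (y − 55.6)² = 27.15².
Subtracting pairs of circle equations eliminates x²+y² and gives linear equations (the radical axes):
-81.6 x + 0.0 y = 3246.18
-108.8 x + 162.2 y = 10460.51
Solving the 2×2 system: x ≈ -39.8, y ≈ 37.8 km.

(-39.8, 37.8)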